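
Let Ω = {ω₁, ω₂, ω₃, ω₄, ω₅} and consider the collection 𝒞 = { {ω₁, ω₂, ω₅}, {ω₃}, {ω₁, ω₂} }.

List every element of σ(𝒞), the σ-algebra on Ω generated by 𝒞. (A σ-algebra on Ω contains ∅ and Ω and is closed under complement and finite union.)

Begin from { {}, {ω₃}, {ω₁, ω₂}, {ω₁, ω₂, ω₅}, Ω } (that is, 𝒞 plus ∅ and Ω).
Iteration 1: 5 new —
  {ω₃, ω₄}  = ᶜ of {ω₁, ω₂, ω₅}
  {ω₁, ω₂, ω₃}  = {ω₃} ∪ {ω₁, ω₂}
  {ω₃, ω₄, ω₅}  = ᶜ of {ω₁, ω₂}
  {ω₁, ω₂, ω₃, ω₅}  = {ω₃} ∪ {ω₁, ω₂, ω₅}
  {ω₁, ω₂, ω₄, ω₅}  = ᶜ of {ω₃}
  |family| = 10
Iteration 2. New:
  {ω₄}  = ᶜ of {ω₁, ω₂, ω₃, ω₅}
  {ω₄, ω₅}  = ᶜ of {ω₁, ω₂, ω₃}
  {ω₁, ω₂, ω₃, ω₄}  = {ω₃, ω₄} ∪ {ω₁, ω₂, ω₃}
  |family| = 13
Iteration 3: +2 →
  {ω₅}  = ᶜ of {ω₁, ω₂, ω₃, ω₄}
  {ω₁, ω₂, ω₄}  = {ω₁, ω₂} ∪ {ω₄}
  |family| = 15
Iteration 4: 1 new —
  {ω₃, ω₅}  = ᶜ of {ω₁, ω₂, ω₄}
  |family| = 16
Iteration 5: no new sets; the family is a σ-algebra.

Therefore σ(𝒞) = { {}, {ω₃}, {ω₄}, {ω₅}, {ω₁, ω₂}, {ω₃, ω₄}, {ω₃, ω₅}, {ω₄, ω₅}, {ω₁, ω₂, ω₃}, {ω₁, ω₂, ω₄}, {ω₁, ω₂, ω₅}, {ω₃, ω₄, ω₅}, {ω₁, ω₂, ω₃, ω₄}, {ω₁, ω₂, ω₃, ω₅}, {ω₁, ω₂, ω₄, ω₅}, Ω } (|σ(𝒞)| = 16).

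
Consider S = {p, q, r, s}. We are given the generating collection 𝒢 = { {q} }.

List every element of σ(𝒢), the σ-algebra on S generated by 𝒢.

Start: 𝒢 ∪ {∅, S} = { ∅, {q}, S }.
Step 1: +1 →
  {p, r, s}  = complement {q}
  [4 total]
Step 2: closed — nothing new.

|σ(𝒢)| = 4.  σ(𝒢) = { ∅, {q}, {p, r, s}, S }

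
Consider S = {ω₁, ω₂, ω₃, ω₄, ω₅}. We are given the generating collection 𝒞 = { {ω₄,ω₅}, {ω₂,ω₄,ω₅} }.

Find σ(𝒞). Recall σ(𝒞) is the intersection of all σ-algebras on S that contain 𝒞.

σ(𝒞) = { ∅, {ω₂}, {ω₁,ω₃}, {ω₄,ω₅}, {ω₁,ω₂,ω₃}, {ω₂,ω₄,ω₅}, {ω₁,ω₃,ω₄,ω₅}, S }

Derivation:
Begin from { ∅, {ω₄,ω₅}, {ω₂,ω₄,ω₅}, S } (that is, 𝒞 plus ∅ and S).
Round 1 (2 new):
  {ω₁,ω₃}  = complement {ω₂,ω₄,ω₅}
  {ω₁,ω₂,ω₃}  = complement {ω₄,ω₅}
  — 6 sets.
Round 2. New:
  {ω₁,ω₃,ω₄,ω₅}  = {ω₄,ω₅} ∪ {ω₁,ω₃}
  — 7 sets.
Round 3 adds 1:
  {ω₂}  = complement {ω₁,ω₃,ω₄,ω₅}
  — 8 sets.
Round 4: no new sets; the family is a σ-algebra.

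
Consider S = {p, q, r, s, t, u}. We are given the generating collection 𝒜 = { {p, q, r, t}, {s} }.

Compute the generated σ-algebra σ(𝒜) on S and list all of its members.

Begin from { {}, {s}, {p, q, r, t}, S } (that is, 𝒜 plus ∅ and S).
Iteration 1 adds 3:
  {s, u}  = S∖{p, q, r, t}
  {p, q, r, s, t}  = {p, q, r, t} ∪ {s}
  {p, q, r, t, u}  = S∖{s}
  [7 total]
Iteration 2: +1 →
  {u}  = S∖{p, q, r, s, t}
  [8 total]
After Iteration 3 the family is unchanged; done.

Therefore σ(𝒜) = { {}, {s}, {u}, {s, u}, {p, q, r, t}, {p, q, r, s, t}, {p, q, r, t, u}, S } (|σ(𝒜)| = 8).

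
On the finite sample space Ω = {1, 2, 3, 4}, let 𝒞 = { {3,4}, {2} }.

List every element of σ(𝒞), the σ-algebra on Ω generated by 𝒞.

Answer: σ(𝒞) = { {}, {1}, {2}, {1,2}, {3,4}, {1,3,4}, {2,3,4}, Ω }

Derivation:
Seed the family with 𝒞 together with ∅ and Ω: { {}, {2}, {3,4}, Ω }.
Iteration 1 (3 new):
  {1,2}  = complement {3,4}
  {1,3,4}  = complement {2}
  {2,3,4}  = {2} ∪ {3,4}
Iteration 2 adds 1:
  {1}  = complement {2,3,4}
Iteration 3: no new sets; the family is a σ-algebra.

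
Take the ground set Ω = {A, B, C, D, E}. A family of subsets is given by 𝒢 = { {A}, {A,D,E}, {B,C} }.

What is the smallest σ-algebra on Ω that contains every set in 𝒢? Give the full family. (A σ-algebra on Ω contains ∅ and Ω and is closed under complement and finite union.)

Start: 𝒢 ∪ {∅, Ω} = { {}, {A}, {B,C}, {A,D,E}, Ω }.
Iteration 1: 2 new —
  {A,B,C}  = {B,C} ∪ {A}
  {B,C,D,E}  = complement {A}
  |family| = 7
Iteration 2 adds 1:
  {D,E}  = complement {A,B,C}
  |family| = 8
Iteration 3: already closed under ᶜ and ∪.

|σ(𝒢)| = 8.  σ(𝒢) = { {}, {A}, {B,C}, {D,E}, {A,B,C}, {A,D,E}, {B,C,D,E}, Ω }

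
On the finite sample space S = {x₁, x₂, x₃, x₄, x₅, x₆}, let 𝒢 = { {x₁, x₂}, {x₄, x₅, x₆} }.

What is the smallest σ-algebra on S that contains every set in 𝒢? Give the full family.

|σ(𝒢)| = 8.  σ(𝒢) = { {}, {x₃}, {x₁, x₂}, {x₁, x₂, x₃}, {x₄, x₅, x₆}, {x₃, x₄, x₅, x₆}, {x₁, x₂, x₄, x₅, x₆}, S }

Check:
Take S₀ = 𝒢 ∪ {∅, S} = { {}, {x₁, x₂}, {x₄, x₅, x₆}, S }.
Round 1 (3 new):
  {x₁, x₂, x₃}  = ᶜ of {x₄, x₅, x₆}
  {x₃, x₄, x₅, x₆}  = ᶜ of {x₁, x₂}
  {x₁, x₂, x₄, x₅, x₆}  = {x₁, x₂} ∪ {x₄, x₅, x₆}
  — 7 sets.
Round 2: +1 →
  {x₃}  = ᶜ of {x₁, x₂, x₄, x₅, x₆}
  — 8 sets.
Round 3: no new sets; the family is a σ-algebra.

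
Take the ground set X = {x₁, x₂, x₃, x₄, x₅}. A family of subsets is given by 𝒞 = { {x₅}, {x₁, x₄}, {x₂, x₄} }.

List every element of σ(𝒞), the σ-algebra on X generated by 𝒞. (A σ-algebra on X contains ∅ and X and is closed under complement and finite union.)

Begin from { {}, {x₅}, {x₁, x₄}, {x₂, x₄}, X } (that is, 𝒞 plus ∅ and X).
Iteration 1. New:
  {x₁, x₂, x₄}  = {x₁, x₄} ∪ {x₂, x₄}
  {x₁, x₃, x₅}  = ᶜ of {x₂, x₄}
  {x₁, x₄, x₅}  = {x₁, x₄} ∪ {x₅}
  {x₂, x₃, x₅}  = ᶜ of {x₁, x₄}
  {x₂, x₄, x₅}  = {x₂, x₄} ∪ {x₅}
  {x₁, x₂, x₃, x₄}  = ᶜ of {x₅}
  |family| = 11
Iteration 2: 7 new —
  {x₁, x₃}  = ᶜ of {x₂, x₄, x₅}
  {x₂, x₃}  = ᶜ of {x₁, x₄, x₅}
  {x₃, x₅}  = ᶜ of {x₁, x₂, x₄}
  {x₁, x₂, x₃, x₅}  = {x₁, x₃, x₅} ∪ {x₂, x₃, x₅}
  {x₁, x₂, x₄, x₅}  = {x₁, x₄, x₅} ∪ {x₁, x₂, x₄}
  {x₁, x₃, x₄, x₅}  = {x₁, x₄, x₅} ∪ {x₁, x₃, x₅}
  {x₂, x₃, x₄, x₅}  = {x₂, x₃, x₅} ∪ {x₂, x₄}
  |family| = 18
Iteration 3. New:
  {x₁}  = ᶜ of {x₂, x₃, x₄, x₅}
  {x₂}  = ᶜ of {x₁, x₃, x₄, x₅}
  {x₃}  = ᶜ of {x₁, x₂, x₄, x₅}
  {x₄}  = ᶜ of {x₁, x₂, x₃, x₅}
  {x₁, x₂, x₃}  = {x₂, x₃} ∪ {x₁, x₃}
  {x₁, x₃, x₄}  = {x₁, x₄} ∪ {x₁, x₃}
  {x₂, x₃, x₄}  = {x₂, x₃} ∪ {x₂, x₄}
  |family| = 25
Iteration 4 (6 new):
  {x₁, x₂}  = {x₂} ∪ {x₁}
  {x₁, x₅}  = ᶜ of {x₂, x₃, x₄}
  {x₂, x₅}  = ᶜ of {x₁, x₃, x₄}
  {x₃, x₄}  = {x₃} ∪ {x₄}
  {x₄, x₅}  = ᶜ of {x₁, x₂, x₃}
  {x₃, x₄, x₅}  = {x₄} ∪ {x₃, x₅}
  |family| = 31
Iteration 5: 1 new —
  {x₁, x₂, x₅}  = ᶜ of {x₃, x₄}
  |family| = 32
Iteration 6: stable.

|σ(𝒞)| = 32.  σ(𝒞) = { {}, {x₁}, {x₂}, {x₃}, {x₄}, {x₅}, {x₁, x₂}, {x₁, x₃}, {x₁, x₄}, {x₁, x₅}, {x₂, x₃}, {x₂, x₄}, {x₂, x₅}, {x₃, x₄}, {x₃, x₅}, {x₄, x₅}, {x₁, x₂, x₃}, {x₁, x₂, x₄}, {x₁, x₂, x₅}, {x₁, x₃, x₄}, {x₁, x₃, x₅}, {x₁, x₄, x₅}, {x₂, x₃, x₄}, {x₂, x₃, x₅}, {x₂, x₄, x₅}, {x₃, x₄, x₅}, {x₁, x₂, x₃, x₄}, {x₁, x₂, x₃, x₅}, {x₁, x₂, x₄, x₅}, {x₁, x₃, x₄, x₅}, {x₂, x₃, x₄, x₅}, X }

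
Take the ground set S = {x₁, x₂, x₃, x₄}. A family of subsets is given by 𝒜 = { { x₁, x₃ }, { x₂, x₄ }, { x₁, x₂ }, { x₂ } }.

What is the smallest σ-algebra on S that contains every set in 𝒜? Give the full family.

|σ(𝒜)| = 16.  σ(𝒜) = { {}, { x₁ }, { x₂ }, { x₃ }, { x₄ }, { x₁, x₂ }, { x₁, x₃ }, { x₁, x₄ }, { x₂, x₃ }, { x₂, x₄ }, { x₃, x₄ }, { x₁, x₂, x₃ }, { x₁, x₂, x₄ }, { x₁, x₃, x₄ }, { x₂, x₃, x₄ }, S }

Working:
Seed the family with 𝒜 together with ∅ and S: { {}, { x₂ }, { x₁, x₂ }, { x₁, x₃ }, { x₂, x₄ }, S }.
Iteration 1 (4 new):
  { x₃, x₄ }  = complement { x₁, x₂ }
  { x₁, x₂, x₃ }  = { x₁, x₂ } ∪ { x₁, x₃ }
  { x₁, x₂, x₄ }  = { x₁, x₂ } ∪ { x₂, x₄ }
  { x₁, x₃, x₄ }  = complement { x₂ }
  — 10 sets.
Iteration 2 adds 3:
  { x₃ }  = complement { x₁, x₂, x₄ }
  { x₄ }  = complement { x₁, x₂, x₃ }
  { x₂, x₃, x₄ }  = { x₃, x₄ } ∪ { x₂ }
  — 13 sets.
Iteration 3: 2 new —
  { x₁ }  = complement { x₂, x₃, x₄ }
  { x₂, x₃ }  = { x₃ } ∪ { x₂ }
  — 15 sets.
Iteration 4: +1 →
  { x₁, x₄ }  = complement { x₂, x₃ }
  — 16 sets.
Iteration 5: no new sets; the family is a σ-algebra.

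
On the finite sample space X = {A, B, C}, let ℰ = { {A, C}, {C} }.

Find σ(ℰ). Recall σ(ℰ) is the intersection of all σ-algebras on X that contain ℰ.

Answer: σ(ℰ) = { {}, {A}, {B}, {C}, {A, B}, {A, C}, {B, C}, X }

Working:
Begin from { {}, {C}, {A, C}, X } (that is, ℰ plus ∅ and X).
Iteration 1. New:
  {B}  = ᶜ of {A, C}
  {A, B}  = ᶜ of {C}
  [6 total]
Iteration 2 (1 new):
  {B, C}  = {C} ∪ {B}
  [7 total]
Iteration 3. New:
  {A}  = ᶜ of {B, C}
  [8 total]
Iteration 4: stable.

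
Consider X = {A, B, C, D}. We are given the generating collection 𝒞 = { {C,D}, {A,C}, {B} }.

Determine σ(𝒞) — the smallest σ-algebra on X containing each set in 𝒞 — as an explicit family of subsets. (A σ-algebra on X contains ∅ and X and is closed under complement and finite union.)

Initial family (5 sets): { {}, {B}, {A,C}, {C,D}, X }.
Pass 1: 5 new —
  {A,B}  = complement {C,D}
  {B,D}  = complement {A,C}
  {A,B,C}  = {A,C} ∪ {B}
  {A,C,D}  = complement {B}
  {B,C,D}  = {C,D} ∪ {B}
  |family| = 10
Pass 2: 3 new —
  {A}  = complement {B,C,D}
  {D}  = complement {A,B,C}
  {A,B,D}  = {A,B} ∪ {B,D}
  |family| = 13
Pass 3 adds 2:
  {C}  = complement {A,B,D}
  {A,D}  = {D} ∪ {A}
  |family| = 15
Pass 4 (1 new):
  {B,C}  = complement {A,D}
  |family| = 16
Pass 5 adds nothing — fixpoint reached.

σ(𝒞) = { {}, {A}, {B}, {C}, {D}, {A,B}, {A,C}, {A,D}, {B,C}, {B,D}, {C,D}, {A,B,C}, {A,B,D}, {A,C,D}, {B,C,D}, X }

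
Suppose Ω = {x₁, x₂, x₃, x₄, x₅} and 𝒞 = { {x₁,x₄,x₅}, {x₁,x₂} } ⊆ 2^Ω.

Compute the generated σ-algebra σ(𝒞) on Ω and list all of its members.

|σ(𝒞)| = 16.  σ(𝒞) = { ∅, {x₁}, {x₂}, {x₃}, {x₁,x₂}, {x₁,x₃}, {x₂,x₃}, {x₄,x₅}, {x₁,x₂,x₃}, {x₁,x₄,x₅}, {x₂,x₄,x₅}, {x₃,x₄,x₅}, {x₁,x₂,x₄,x₅}, {x₁,x₃,x₄,x₅}, {x₂,x₃,x₄,x₅}, Ω }

Trace:
Seed the family with 𝒞 together with ∅ and Ω: { ∅, {x₁,x₂}, {x₁,x₄,x₅}, Ω }.
Iteration 1 (3 new):
  {x₂,x₃}  = complement {x₁,x₄,x₅}
  {x₃,x₄,x₅}  = complement {x₁,x₂}
  {x₁,x₂,x₄,x₅}  = {x₁,x₂} ∪ {x₁,x₄,x₅}
  — 7 sets.
Iteration 2: 4 new —
  {x₃}  = complement {x₁,x₂,x₄,x₅}
  {x₁,x₂,x₃}  = {x₂,x₃} ∪ {x₁,x₂}
  {x₁,x₃,x₄,x₅}  = {x₁,x₄,x₅} ∪ {x₃,x₄,x₅}
  {x₂,x₃,x₄,x₅}  = {x₃,x₄,x₅} ∪ {x₂,x₃}
  — 11 sets.
Iteration 3. New:
  {x₁}  = complement {x₂,x₃,x₄,x₅}
  {x₂}  = complement {x₁,x₃,x₄,x₅}
  {x₄,x₅}  = complement {x₁,x₂,x₃}
  — 14 sets.
Iteration 4. New:
  {x₁,x₃}  = {x₃} ∪ {x₁}
  {x₂,x₄,x₅}  = {x₄,x₅} ∪ {x₂}
  — 16 sets.
Iteration 5: closed — nothing new.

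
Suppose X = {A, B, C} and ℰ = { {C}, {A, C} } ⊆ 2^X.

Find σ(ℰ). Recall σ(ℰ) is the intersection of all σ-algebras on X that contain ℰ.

σ(ℰ) = { {}, {A}, {B}, {C}, {A, B}, {A, C}, {B, C}, X }

Working:
Take S₀ = ℰ ∪ {∅, X} = { {}, {C}, {A, C}, X }.
Iteration 1 adds 2:
  {B}  = X∖{A, C}
  {A, B}  = X∖{C}
  (now 6)
Iteration 2 adds 1:
  {B, C}  = {C} ∪ {B}
  (now 7)
Iteration 3: 1 new —
  {A}  = X∖{B, C}
  (now 8)
After Iteration 4 the family is unchanged; done.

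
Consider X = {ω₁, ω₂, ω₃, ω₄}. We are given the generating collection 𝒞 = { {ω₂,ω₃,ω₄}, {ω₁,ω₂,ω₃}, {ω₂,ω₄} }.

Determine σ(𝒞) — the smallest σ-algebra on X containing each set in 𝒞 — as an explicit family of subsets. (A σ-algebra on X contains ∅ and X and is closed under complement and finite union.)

σ(𝒞) (16 sets): { ∅, {ω₁}, {ω₂}, {ω₃}, {ω₄}, {ω₁,ω₂}, {ω₁,ω₃}, {ω₁,ω₄}, {ω₂,ω₃}, {ω₂,ω₄}, {ω₃,ω₄}, {ω₁,ω₂,ω₃}, {ω₁,ω₂,ω₄}, {ω₁,ω₃,ω₄}, {ω₂,ω₃,ω₄}, X }

Trace:
Begin from { ∅, {ω₂,ω₄}, {ω₁,ω₂,ω₃}, {ω₂,ω₃,ω₄}, X } (that is, 𝒞 plus ∅ and X).
Step 1 adds 3:
  {ω₁}  = ᶜ of {ω₂,ω₃,ω₄}
  {ω₄}  = ᶜ of {ω₁,ω₂,ω₃}
  {ω₁,ω₃}  = ᶜ of {ω₂,ω₄}
  — 8 sets.
Step 2: 3 new —
  {ω₁,ω₄}  = {ω₄} ∪ {ω₁}
  {ω₁,ω₂,ω₄}  = {ω₂,ω₄} ∪ {ω₁}
  {ω₁,ω₃,ω₄}  = {ω₄} ∪ {ω₁,ω₃}
  — 11 sets.
Step 3 adds 3:
  {ω₂}  = ᶜ of {ω₁,ω₃,ω₄}
  {ω₃}  = ᶜ of {ω₁,ω₂,ω₄}
  {ω₂,ω₃}  = ᶜ of {ω₁,ω₄}
  — 14 sets.
Step 4. New:
  {ω₁,ω₂}  = {ω₂} ∪ {ω₁}
  {ω₃,ω₄}  = {ω₃} ∪ {ω₄}
  — 16 sets.
Step 5: closed — nothing new.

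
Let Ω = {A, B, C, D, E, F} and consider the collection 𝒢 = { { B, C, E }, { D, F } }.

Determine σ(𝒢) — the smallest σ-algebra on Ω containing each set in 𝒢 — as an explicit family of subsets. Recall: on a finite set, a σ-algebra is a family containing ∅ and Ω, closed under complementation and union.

|σ(𝒢)| = 8.  σ(𝒢) = { {}, { A }, { D, F }, { A, D, F }, { B, C, E }, { A, B, C, E }, { B, C, D, E, F }, Ω }

Check:
Take S₀ = 𝒢 ∪ {∅, Ω} = { {}, { D, F }, { B, C, E }, Ω }.
Step 1: 3 new —
  { A, D, F }  = complement { B, C, E }
  { A, B, C, E }  = complement { D, F }
  { B, C, D, E, F }  = { B, C, E } ∪ { D, F }
  |family| = 7
Step 2: +1 →
  { A }  = complement { B, C, D, E, F }
  |family| = 8
Step 3: stable.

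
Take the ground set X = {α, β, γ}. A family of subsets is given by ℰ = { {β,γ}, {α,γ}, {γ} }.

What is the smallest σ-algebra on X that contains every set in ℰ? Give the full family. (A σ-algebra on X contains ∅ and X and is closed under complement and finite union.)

σ(ℰ) (8 sets): { ∅, {α}, {β}, {γ}, {α,β}, {α,γ}, {β,γ}, X }

Derivation:
Begin from { ∅, {γ}, {α,γ}, {β,γ}, X } (that is, ℰ plus ∅ and X).
Iteration 1: +3 →
  {α}  = {β,γ}ᶜ
  {β}  = {α,γ}ᶜ
  {α,β}  = {γ}ᶜ
  [8 total]
Iteration 2 adds nothing — fixpoint reached.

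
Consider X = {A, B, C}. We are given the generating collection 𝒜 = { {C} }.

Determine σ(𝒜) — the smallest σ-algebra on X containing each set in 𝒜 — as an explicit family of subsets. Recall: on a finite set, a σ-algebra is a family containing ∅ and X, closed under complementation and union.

Begin from { ∅, {C}, X } (that is, 𝒜 plus ∅ and X).
Pass 1. New:
  {A,B}  = X∖{C}
  (now 4)
Pass 2: already closed under ᶜ and ∪.

σ(𝒜) = { ∅, {C}, {A,B}, X }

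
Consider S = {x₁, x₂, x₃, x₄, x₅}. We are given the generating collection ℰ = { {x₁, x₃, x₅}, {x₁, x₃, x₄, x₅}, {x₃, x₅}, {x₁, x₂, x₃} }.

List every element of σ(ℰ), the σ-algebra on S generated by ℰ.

Begin from { {}, {x₃, x₅}, {x₁, x₂, x₃}, {x₁, x₃, x₅}, {x₁, x₃, x₄, x₅}, S } (that is, ℰ plus ∅ and S).
Iteration 1 (5 new):
  {x₂}  = ᶜ of {x₁, x₃, x₄, x₅}
  {x₂, x₄}  = ᶜ of {x₁, x₃, x₅}
  {x₄, x₅}  = ᶜ of {x₁, x₂, x₃}
  {x₁, x₂, x₄}  = ᶜ of {x₃, x₅}
  {x₁, x₂, x₃, x₅}  = {x₁, x₂, x₃} ∪ {x₁, x₃, x₅}
  [11 total]
Iteration 2. New:
  {x₄}  = ᶜ of {x₁, x₂, x₃, x₅}
  {x₂, x₃, x₅}  = {x₂} ∪ {x₃, x₅}
  {x₂, x₄, x₅}  = {x₂} ∪ {x₄, x₅}
  {x₃, x₄, x₅}  = {x₄, x₅} ∪ {x₃, x₅}
  {x₁, x₂, x₃, x₄}  = {x₁, x₂, x₃} ∪ {x₁, x₂, x₄}
  {x₁, x₂, x₄, x₅}  = {x₁, x₂, x₄} ∪ {x₄, x₅}
  {x₂, x₃, x₄, x₅}  = {x₃, x₅} ∪ {x₂, x₄}
  [18 total]
Iteration 3 adds 6:
  {x₁}  = ᶜ of {x₂, x₃, x₄, x₅}
  {x₃}  = ᶜ of {x₁, x₂, x₄, x₅}
  {x₅}  = ᶜ of {x₁, x₂, x₃, x₄}
  {x₁, x₂}  = ᶜ of {x₃, x₄, x₅}
  {x₁, x₃}  = ᶜ of {x₂, x₄, x₅}
  {x₁, x₄}  = ᶜ of {x₂, x₃, x₅}
  [24 total]
Iteration 4 (8 new):
  {x₁, x₅}  = {x₅} ∪ {x₁}
  {x₂, x₃}  = {x₂} ∪ {x₃}
  {x₂, x₅}  = {x₂} ∪ {x₅}
  {x₃, x₄}  = {x₃} ∪ {x₄}
  {x₁, x₂, x₅}  = {x₁, x₂} ∪ {x₅}
  {x₁, x₃, x₄}  = {x₃} ∪ {x₁, x₄}
  {x₁, x₄, x₅}  = {x₅} ∪ {x₁, x₄}
  {x₂, x₃, x₄}  = {x₃} ∪ {x₂, x₄}
  [32 total]
After Iteration 5 the family is unchanged; done.

Hence σ(ℰ) has 32 members: { {}, {x₁}, {x₂}, {x₃}, {x₄}, {x₅}, {x₁, x₂}, {x₁, x₃}, {x₁, x₄}, {x₁, x₅}, {x₂, x₃}, {x₂, x₄}, {x₂, x₅}, {x₃, x₄}, {x₃, x₅}, {x₄, x₅}, {x₁, x₂, x₃}, {x₁, x₂, x₄}, {x₁, x₂, x₅}, {x₁, x₃, x₄}, {x₁, x₃, x₅}, {x₁, x₄, x₅}, {x₂, x₃, x₄}, {x₂, x₃, x₅}, {x₂, x₄, x₅}, {x₃, x₄, x₅}, {x₁, x₂, x₃, x₄}, {x₁, x₂, x₃, x₅}, {x₁, x₂, x₄, x₅}, {x₁, x₃, x₄, x₅}, {x₂, x₃, x₄, x₅}, S }.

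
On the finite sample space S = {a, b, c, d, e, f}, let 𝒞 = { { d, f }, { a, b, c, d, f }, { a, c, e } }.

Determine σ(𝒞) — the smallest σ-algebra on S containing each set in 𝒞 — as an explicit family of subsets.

|σ(𝒞)| = 16.  σ(𝒞) = { ∅, { b }, { e }, { a, c }, { b, e }, { d, f }, { a, b, c }, { a, c, e }, { b, d, f }, { d, e, f }, { a, b, c, e }, { a, c, d, f }, { b, d, e, f }, { a, b, c, d, f }, { a, c, d, e, f }, S }

Working:
Begin from { ∅, { d, f }, { a, c, e }, { a, b, c, d, f }, S } (that is, 𝒞 plus ∅ and S).
Pass 1 (4 new):
  { e }  = ᶜ of { a, b, c, d, f }
  { b, d, f }  = ᶜ of { a, c, e }
  { a, b, c, e }  = ᶜ of { d, f }
  { a, c, d, e, f }  = { a, c, e } ∪ { d, f }
  |family| = 9
Pass 2: +3 →
  { b }  = ᶜ of { a, c, d, e, f }
  { d, e, f }  = { e } ∪ { d, f }
  { b, d, e, f }  = { b, d, f } ∪ { e }
  |family| = 12
Pass 3 adds 3:
  { a, c }  = ᶜ of { b, d, e, f }
  { b, e }  = { b } ∪ { e }
  { a, b, c }  = ᶜ of { d, e, f }
  |family| = 15
Pass 4 adds 1:
  { a, c, d, f }  = ᶜ of { b, e }
  |family| = 16
After Pass 5 the family is unchanged; done.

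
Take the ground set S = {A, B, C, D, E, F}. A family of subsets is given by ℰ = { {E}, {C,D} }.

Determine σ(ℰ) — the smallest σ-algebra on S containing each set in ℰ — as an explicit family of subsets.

σ(ℰ) = { ∅, {E}, {C,D}, {A,B,F}, {C,D,E}, {A,B,E,F}, {A,B,C,D,F}, S }

Working:
Initial family (4 sets): { ∅, {E}, {C,D}, S }.
Round 1 adds 3:
  {C,D,E}  = {C,D} ∪ {E}
  {A,B,E,F}  = S∖{C,D}
  {A,B,C,D,F}  = S∖{E}
  |family| = 7
Round 2: +1 →
  {A,B,F}  = S∖{C,D,E}
  |family| = 8
Round 3: already closed under ᶜ and ∪.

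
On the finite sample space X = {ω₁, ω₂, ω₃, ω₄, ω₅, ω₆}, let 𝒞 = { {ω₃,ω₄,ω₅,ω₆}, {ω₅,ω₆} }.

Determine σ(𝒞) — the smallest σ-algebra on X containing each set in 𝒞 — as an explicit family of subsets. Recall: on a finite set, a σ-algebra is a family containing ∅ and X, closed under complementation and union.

Start: 𝒞 ∪ {∅, X} = { {}, {ω₅,ω₆}, {ω₃,ω₄,ω₅,ω₆}, X }.
Step 1: +2 →
  {ω₁,ω₂}  = complement {ω₃,ω₄,ω₅,ω₆}
  {ω₁,ω₂,ω₃,ω₄}  = complement {ω₅,ω₆}
Step 2: +1 →
  {ω₁,ω₂,ω₅,ω₆}  = {ω₅,ω₆} ∪ {ω₁,ω₂}
Step 3: +1 →
  {ω₃,ω₄}  = complement {ω₁,ω₂,ω₅,ω₆}
Step 4: already closed under ᶜ and ∪.

Therefore σ(𝒞) = { {}, {ω₁,ω₂}, {ω₃,ω₄}, {ω₅,ω₆}, {ω₁,ω₂,ω₃,ω₄}, {ω₁,ω₂,ω₅,ω₆}, {ω₃,ω₄,ω₅,ω₆}, X } (|σ(𝒞)| = 8).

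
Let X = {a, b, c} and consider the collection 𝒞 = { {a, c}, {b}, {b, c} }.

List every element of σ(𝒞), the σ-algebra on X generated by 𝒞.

σ(𝒞) (8 sets): { {}, {a}, {b}, {c}, {a, b}, {a, c}, {b, c}, X }

Check:
Begin from { {}, {b}, {a, c}, {b, c}, X } (that is, 𝒞 plus ∅ and X).
Pass 1. New:
  {a}  = ᶜ of {b, c}
Pass 2: 1 new —
  {a, b}  = {b} ∪ {a}
Pass 3 (1 new):
  {c}  = ᶜ of {a, b}
Pass 4: no new sets; the family is a σ-algebra.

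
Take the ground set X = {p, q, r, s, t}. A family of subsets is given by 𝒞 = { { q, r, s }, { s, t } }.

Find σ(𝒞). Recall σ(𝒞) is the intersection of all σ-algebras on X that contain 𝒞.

|σ(𝒞)| = 16.  σ(𝒞) = { {  }, { p }, { s }, { t }, { p, s }, { p, t }, { q, r }, { s, t }, { p, q, r }, { p, s, t }, { q, r, s }, { q, r, t }, { p, q, r, s }, { p, q, r, t }, { q, r, s, t }, X }

Trace:
Seed the family with 𝒞 together with ∅ and X: { {  }, { s, t }, { q, r, s }, X }.
Step 1: 3 new —
  { p, t }  = X∖{ q, r, s }
  { p, q, r }  = X∖{ s, t }
  { q, r, s, t }  = { q, r, s } ∪ { s, t }
  |family| = 7
Step 2: 4 new —
  { p }  = X∖{ q, r, s, t }
  { p, s, t }  = { s, t } ∪ { p, t }
  { p, q, r, s }  = { q, r, s } ∪ { p, q, r }
  { p, q, r, t }  = { p, q, r } ∪ { p, t }
  |family| = 11
Step 3 (3 new):
  { s }  = X∖{ p, q, r, t }
  { t }  = X∖{ p, q, r, s }
  { q, r }  = X∖{ p, s, t }
  |family| = 14
Step 4: 2 new —
  { p, s }  = { s } ∪ { p }
  { q, r, t }  = { q, r } ∪ { t }
  |family| = 16
Step 5: no new sets; the family is a σ-algebra.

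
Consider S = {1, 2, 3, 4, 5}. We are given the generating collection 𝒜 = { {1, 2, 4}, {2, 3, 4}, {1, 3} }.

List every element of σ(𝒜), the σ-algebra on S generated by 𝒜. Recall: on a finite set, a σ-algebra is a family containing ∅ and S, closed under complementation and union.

Take S₀ = 𝒜 ∪ {∅, S} = { {}, {1, 3}, {1, 2, 4}, {2, 3, 4}, S }.
Round 1 (4 new):
  {1, 5}  = ᶜ of {2, 3, 4}
  {3, 5}  = ᶜ of {1, 2, 4}
  {2, 4, 5}  = ᶜ of {1, 3}
  {1, 2, 3, 4}  = {2, 3, 4} ∪ {1, 3}
  [9 total]
Round 2 adds 4:
  {5}  = ᶜ of {1, 2, 3, 4}
  {1, 3, 5}  = {1, 3} ∪ {1, 5}
  {1, 2, 4, 5}  = {1, 2, 4} ∪ {1, 5}
  {2, 3, 4, 5}  = {2, 3, 4} ∪ {3, 5}
  [13 total]
Round 3 adds 3:
  {1}  = ᶜ of {2, 3, 4, 5}
  {3}  = ᶜ of {1, 2, 4, 5}
  {2, 4}  = ᶜ of {1, 3, 5}
  [16 total]
Round 4: no new sets; the family is a σ-algebra.

Hence σ(𝒜) has 16 members: { {}, {1}, {3}, {5}, {1, 3}, {1, 5}, {2, 4}, {3, 5}, {1, 2, 4}, {1, 3, 5}, {2, 3, 4}, {2, 4, 5}, {1, 2, 3, 4}, {1, 2, 4, 5}, {2, 3, 4, 5}, S }.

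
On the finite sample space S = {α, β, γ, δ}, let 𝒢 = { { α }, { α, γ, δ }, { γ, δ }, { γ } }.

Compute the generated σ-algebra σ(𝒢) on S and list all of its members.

σ(𝒢) (16 sets): { ∅, { α }, { β }, { γ }, { δ }, { α, β }, { α, γ }, { α, δ }, { β, γ }, { β, δ }, { γ, δ }, { α, β, γ }, { α, β, δ }, { α, γ, δ }, { β, γ, δ }, S }

Working:
Begin from { ∅, { α }, { γ }, { γ, δ }, { α, γ, δ }, S } (that is, 𝒢 plus ∅ and S).
Round 1: 5 new —
  { β }  = complement { α, γ, δ }
  { α, β }  = complement { γ, δ }
  { α, γ }  = { γ } ∪ { α }
  { α, β, δ }  = complement { γ }
  { β, γ, δ }  = complement { α }
Round 2: 3 new —
  { β, γ }  = { β } ∪ { γ }
  { β, δ }  = complement { α, γ }
  { α, β, γ }  = { α, β } ∪ { γ }
Round 3 (2 new):
  { δ }  = complement { α, β, γ }
  { α, δ }  = complement { β, γ }
After Round 4 the family is unchanged; done.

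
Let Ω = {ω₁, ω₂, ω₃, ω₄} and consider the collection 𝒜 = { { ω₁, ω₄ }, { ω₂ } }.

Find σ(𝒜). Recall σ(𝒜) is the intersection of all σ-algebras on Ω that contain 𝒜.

Take S₀ = 𝒜 ∪ {∅, Ω} = { {  }, { ω₂ }, { ω₁, ω₄ }, Ω }.
Iteration 1 adds 3:
  { ω₂, ω₃ }  = Ω∖{ ω₁, ω₄ }
  { ω₁, ω₂, ω₄ }  = { ω₂ } ∪ { ω₁, ω₄ }
  { ω₁, ω₃, ω₄ }  = Ω∖{ ω₂ }
Iteration 2 (1 new):
  { ω₃ }  = Ω∖{ ω₁, ω₂, ω₄ }
Iteration 3 adds nothing — fixpoint reached.

σ(𝒜) = { {  }, { ω₂ }, { ω₃ }, { ω₁, ω₄ }, { ω₂, ω₃ }, { ω₁, ω₂, ω₄ }, { ω₁, ω₃, ω₄ }, Ω }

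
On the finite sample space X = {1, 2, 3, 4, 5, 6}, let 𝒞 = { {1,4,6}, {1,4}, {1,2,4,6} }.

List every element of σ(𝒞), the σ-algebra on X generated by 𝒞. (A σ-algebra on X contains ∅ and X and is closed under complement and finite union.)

|σ(𝒞)| = 16.  σ(𝒞) = { {}, {2}, {6}, {1,4}, {2,6}, {3,5}, {1,2,4}, {1,4,6}, {2,3,5}, {3,5,6}, {1,2,4,6}, {1,3,4,5}, {2,3,5,6}, {1,2,3,4,5}, {1,3,4,5,6}, X }

Check:
Take S₀ = 𝒞 ∪ {∅, X} = { {}, {1,4}, {1,4,6}, {1,2,4,6}, X }.
Iteration 1: +3 →
  {3,5}  = complement {1,2,4,6}
  {2,3,5}  = complement {1,4,6}
  {2,3,5,6}  = complement {1,4}
  (now 8)
Iteration 2: +3 →
  {1,3,4,5}  = {3,5} ∪ {1,4}
  {1,2,3,4,5}  = {1,4} ∪ {2,3,5}
  {1,3,4,5,6}  = {3,5} ∪ {1,4,6}
  (now 11)
Iteration 3 (3 new):
  {2}  = complement {1,3,4,5,6}
  {6}  = complement {1,2,3,4,5}
  {2,6}  = complement {1,3,4,5}
  (now 14)
Iteration 4 adds 2:
  {1,2,4}  = {1,4} ∪ {2}
  {3,5,6}  = {3,5} ∪ {6}
  (now 16)
Iteration 5: already closed under ᶜ and ∪.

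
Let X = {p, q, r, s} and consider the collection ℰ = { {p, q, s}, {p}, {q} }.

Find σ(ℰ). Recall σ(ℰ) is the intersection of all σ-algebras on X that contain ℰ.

σ(ℰ) (16 sets): { {}, {p}, {q}, {r}, {s}, {p, q}, {p, r}, {p, s}, {q, r}, {q, s}, {r, s}, {p, q, r}, {p, q, s}, {p, r, s}, {q, r, s}, X }

Check:
Start: ℰ ∪ {∅, X} = { {}, {p}, {q}, {p, q, s}, X }.
Pass 1 (4 new):
  {r}  = ᶜ of {p, q, s}
  {p, q}  = {q} ∪ {p}
  {p, r, s}  = ᶜ of {q}
  {q, r, s}  = ᶜ of {p}
  |family| = 9
Pass 2 (4 new):
  {p, r}  = {r} ∪ {p}
  {q, r}  = {q} ∪ {r}
  {r, s}  = ᶜ of {p, q}
  {p, q, r}  = {p, q} ∪ {r}
  |family| = 13
Pass 3: +3 →
  {s}  = ᶜ of {p, q, r}
  {p, s}  = ᶜ of {q, r}
  {q, s}  = ᶜ of {p, r}
  |family| = 16
Pass 4: closed — nothing new.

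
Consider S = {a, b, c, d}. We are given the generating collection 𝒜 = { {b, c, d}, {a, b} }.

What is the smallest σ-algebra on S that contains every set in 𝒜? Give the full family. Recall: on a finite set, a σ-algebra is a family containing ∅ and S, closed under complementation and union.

Answer: σ(𝒜) = { {}, {a}, {b}, {a, b}, {c, d}, {a, c, d}, {b, c, d}, S }

Working:
Start: 𝒜 ∪ {∅, S} = { {}, {a, b}, {b, c, d}, S }.
Round 1 (2 new):
  {a}  = complement {b, c, d}
  {c, d}  = complement {a, b}
Round 2 adds 1:
  {a, c, d}  = {c, d} ∪ {a}
Round 3 adds 1:
  {b}  = complement {a, c, d}
Round 4: stable.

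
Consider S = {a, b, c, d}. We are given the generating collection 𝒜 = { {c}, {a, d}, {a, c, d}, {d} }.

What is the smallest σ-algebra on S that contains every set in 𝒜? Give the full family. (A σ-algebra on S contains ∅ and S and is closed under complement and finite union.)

Begin from { ∅, {c}, {d}, {a, d}, {a, c, d}, S } (that is, 𝒜 plus ∅ and S).
Iteration 1: 5 new —
  {b}  = ᶜ of {a, c, d}
  {b, c}  = ᶜ of {a, d}
  {c, d}  = {c} ∪ {d}
  {a, b, c}  = ᶜ of {d}
  {a, b, d}  = ᶜ of {c}
Iteration 2: +3 →
  {a, b}  = ᶜ of {c, d}
  {b, d}  = {b} ∪ {d}
  {b, c, d}  = {c, d} ∪ {b}
Iteration 3: 2 new —
  {a}  = ᶜ of {b, c, d}
  {a, c}  = ᶜ of {b, d}
Iteration 4: no new sets; the family is a σ-algebra.

Hence σ(𝒜) has 16 members: { ∅, {a}, {b}, {c}, {d}, {a, b}, {a, c}, {a, d}, {b, c}, {b, d}, {c, d}, {a, b, c}, {a, b, d}, {a, c, d}, {b, c, d}, S }.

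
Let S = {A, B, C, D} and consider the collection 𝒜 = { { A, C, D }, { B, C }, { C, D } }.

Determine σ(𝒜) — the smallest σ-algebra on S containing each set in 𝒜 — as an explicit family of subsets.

Seed the family with 𝒜 together with ∅ and S: { {  }, { B, C }, { C, D }, { A, C, D }, S }.
Iteration 1 (4 new):
  { B }  = S∖{ A, C, D }
  { A, B }  = S∖{ C, D }
  { A, D }  = S∖{ B, C }
  { B, C, D }  = { C, D } ∪ { B, C }
Iteration 2. New:
  { A }  = S∖{ B, C, D }
  { A, B, C }  = { A, B } ∪ { B, C }
  { A, B, D }  = { A, B } ∪ { A, D }
Iteration 3 adds 2:
  { C }  = S∖{ A, B, D }
  { D }  = S∖{ A, B, C }
Iteration 4 adds 2:
  { A, C }  = { C } ∪ { A }
  { B, D }  = { D } ∪ { B }
Iteration 5: already closed under ᶜ and ∪.

σ(𝒜) = { {  }, { A }, { B }, { C }, { D }, { A, B }, { A, C }, { A, D }, { B, C }, { B, D }, { C, D }, { A, B, C }, { A, B, D }, { A, C, D }, { B, C, D }, S }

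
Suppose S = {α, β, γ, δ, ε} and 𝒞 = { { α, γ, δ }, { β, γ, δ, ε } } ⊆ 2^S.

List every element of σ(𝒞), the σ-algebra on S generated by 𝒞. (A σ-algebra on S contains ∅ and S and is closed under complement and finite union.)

Begin from { {}, { α, γ, δ }, { β, γ, δ, ε }, S } (that is, 𝒞 plus ∅ and S).
Pass 1. New:
  { α }  = complement { β, γ, δ, ε }
  { β, ε }  = complement { α, γ, δ }
Pass 2 adds 1:
  { α, β, ε }  = { β, ε } ∪ { α }
Pass 3. New:
  { γ, δ }  = complement { α, β, ε }
Pass 4 adds nothing — fixpoint reached.

|σ(𝒞)| = 8.  σ(𝒞) = { {}, { α }, { β, ε }, { γ, δ }, { α, β, ε }, { α, γ, δ }, { β, γ, δ, ε }, S }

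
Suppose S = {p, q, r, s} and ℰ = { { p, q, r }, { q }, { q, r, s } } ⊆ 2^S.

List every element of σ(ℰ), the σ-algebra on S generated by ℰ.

Begin from { {}, { q }, { p, q, r }, { q, r, s }, S } (that is, ℰ plus ∅ and S).
Round 1: 3 new —
  { p }  = complement { q, r, s }
  { s }  = complement { p, q, r }
  { p, r, s }  = complement { q }
  [8 total]
Round 2 (3 new):
  { p, q }  = { q } ∪ { p }
  { p, s }  = { s } ∪ { p }
  { q, s }  = { s } ∪ { q }
  [11 total]
Round 3: +4 →
  { p, r }  = complement { q, s }
  { q, r }  = complement { p, s }
  { r, s }  = complement { p, q }
  { p, q, s }  = { p, s } ∪ { p, q }
  [15 total]
Round 4: +1 →
  { r }  = complement { p, q, s }
  [16 total]
Round 5: closed — nothing new.

|σ(ℰ)| = 16.  σ(ℰ) = { {}, { p }, { q }, { r }, { s }, { p, q }, { p, r }, { p, s }, { q, r }, { q, s }, { r, s }, { p, q, r }, { p, q, s }, { p, r, s }, { q, r, s }, S }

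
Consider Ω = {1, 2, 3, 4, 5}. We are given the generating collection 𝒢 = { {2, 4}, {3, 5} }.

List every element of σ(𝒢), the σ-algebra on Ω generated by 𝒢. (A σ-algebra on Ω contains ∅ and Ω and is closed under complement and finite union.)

|σ(𝒢)| = 8.  σ(𝒢) = { {}, {1}, {2, 4}, {3, 5}, {1, 2, 4}, {1, 3, 5}, {2, 3, 4, 5}, Ω }

Check:
Take S₀ = 𝒢 ∪ {∅, Ω} = { {}, {2, 4}, {3, 5}, Ω }.
Round 1: +3 →
  {1, 2, 4}  = Ω∖{3, 5}
  {1, 3, 5}  = Ω∖{2, 4}
  {2, 3, 4, 5}  = {3, 5} ∪ {2, 4}
  — 7 sets.
Round 2: 1 new —
  {1}  = Ω∖{2, 3, 4, 5}
  — 8 sets.
Round 3 adds nothing — fixpoint reached.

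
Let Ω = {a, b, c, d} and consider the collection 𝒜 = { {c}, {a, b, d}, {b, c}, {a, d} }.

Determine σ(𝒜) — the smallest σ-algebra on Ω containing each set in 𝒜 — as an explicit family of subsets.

σ(𝒜) (8 sets): { {}, {b}, {c}, {a, d}, {b, c}, {a, b, d}, {a, c, d}, Ω }

Check:
Begin from { {}, {c}, {a, d}, {b, c}, {a, b, d}, Ω } (that is, 𝒜 plus ∅ and Ω).
Step 1: 1 new —
  {a, c, d}  = {c} ∪ {a, d}
  [7 total]
Step 2: +1 →
  {b}  = complement {a, c, d}
  [8 total]
Step 3: already closed under ᶜ and ∪.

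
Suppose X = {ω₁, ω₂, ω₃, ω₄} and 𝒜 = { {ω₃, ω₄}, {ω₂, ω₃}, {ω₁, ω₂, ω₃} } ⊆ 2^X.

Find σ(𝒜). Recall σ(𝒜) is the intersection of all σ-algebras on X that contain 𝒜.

σ(𝒜) (16 sets): { {}, {ω₁}, {ω₂}, {ω₃}, {ω₄}, {ω₁, ω₂}, {ω₁, ω₃}, {ω₁, ω₄}, {ω₂, ω₃}, {ω₂, ω₄}, {ω₃, ω₄}, {ω₁, ω₂, ω₃}, {ω₁, ω₂, ω₄}, {ω₁, ω₃, ω₄}, {ω₂, ω₃, ω₄}, X }

Check:
Seed the family with 𝒜 together with ∅ and X: { {}, {ω₂, ω₃}, {ω₃, ω₄}, {ω₁, ω₂, ω₃}, X }.
Pass 1. New:
  {ω₄}  = X∖{ω₁, ω₂, ω₃}
  {ω₁, ω₂}  = X∖{ω₃, ω₄}
  {ω₁, ω₄}  = X∖{ω₂, ω₃}
  {ω₂, ω₃, ω₄}  = {ω₃, ω₄} ∪ {ω₂, ω₃}
  — 9 sets.
Pass 2: 3 new —
  {ω₁}  = X∖{ω₂, ω₃, ω₄}
  {ω₁, ω₂, ω₄}  = {ω₁, ω₂} ∪ {ω₁, ω₄}
  {ω₁, ω₃, ω₄}  = {ω₃, ω₄} ∪ {ω₁, ω₄}
  — 12 sets.
Pass 3. New:
  {ω₂}  = X∖{ω₁, ω₃, ω₄}
  {ω₃}  = X∖{ω₁, ω₂, ω₄}
  — 14 sets.
Pass 4 (2 new):
  {ω₁, ω₃}  = {ω₃} ∪ {ω₁}
  {ω₂, ω₄}  = {ω₄} ∪ {ω₂}
  — 16 sets.
Pass 5: closed — nothing new.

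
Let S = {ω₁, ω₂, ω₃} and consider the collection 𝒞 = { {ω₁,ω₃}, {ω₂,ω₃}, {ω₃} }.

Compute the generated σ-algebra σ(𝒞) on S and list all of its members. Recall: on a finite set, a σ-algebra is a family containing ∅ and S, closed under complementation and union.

Start: 𝒞 ∪ {∅, S} = { {}, {ω₃}, {ω₁,ω₃}, {ω₂,ω₃}, S }.
Step 1 (3 new):
  {ω₁}  = S∖{ω₂,ω₃}
  {ω₂}  = S∖{ω₁,ω₃}
  {ω₁,ω₂}  = S∖{ω₃}
  |family| = 8
Step 2: stable.

Therefore σ(𝒞) = { {}, {ω₁}, {ω₂}, {ω₃}, {ω₁,ω₂}, {ω₁,ω₃}, {ω₂,ω₃}, S } (|σ(𝒞)| = 8).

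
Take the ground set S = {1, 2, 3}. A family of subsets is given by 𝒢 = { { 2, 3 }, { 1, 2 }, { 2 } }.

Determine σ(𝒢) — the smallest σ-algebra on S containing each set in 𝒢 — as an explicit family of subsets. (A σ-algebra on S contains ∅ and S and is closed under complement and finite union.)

Begin from { {}, { 2 }, { 1, 2 }, { 2, 3 }, S } (that is, 𝒢 plus ∅ and S).
Pass 1. New:
  { 1 }  = complement { 2, 3 }
  { 3 }  = complement { 1, 2 }
  { 1, 3 }  = complement { 2 }
  — 8 sets.
After Pass 2 the family is unchanged; done.

Hence σ(𝒢) has 8 members: { {}, { 1 }, { 2 }, { 3 }, { 1, 2 }, { 1, 3 }, { 2, 3 }, S }.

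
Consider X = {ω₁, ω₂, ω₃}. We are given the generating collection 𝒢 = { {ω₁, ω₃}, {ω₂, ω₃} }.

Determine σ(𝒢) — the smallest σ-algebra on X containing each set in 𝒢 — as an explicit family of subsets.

Start: 𝒢 ∪ {∅, X} = { {}, {ω₁, ω₃}, {ω₂, ω₃}, X }.
Iteration 1: 2 new —
  {ω₁}  = ᶜ of {ω₂, ω₃}
  {ω₂}  = ᶜ of {ω₁, ω₃}
Iteration 2 (1 new):
  {ω₁, ω₂}  = {ω₂} ∪ {ω₁}
Iteration 3. New:
  {ω₃}  = ᶜ of {ω₁, ω₂}
Iteration 4: already closed under ᶜ and ∪.

|σ(𝒢)| = 8.  σ(𝒢) = { {}, {ω₁}, {ω₂}, {ω₃}, {ω₁, ω₂}, {ω₁, ω₃}, {ω₂, ω₃}, X }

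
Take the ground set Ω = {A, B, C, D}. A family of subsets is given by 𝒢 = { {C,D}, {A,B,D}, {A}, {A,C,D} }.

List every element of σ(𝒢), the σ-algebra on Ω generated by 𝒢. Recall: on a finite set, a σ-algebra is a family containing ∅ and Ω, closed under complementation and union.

|σ(𝒢)| = 16.  σ(𝒢) = { ∅, {A}, {B}, {C}, {D}, {A,B}, {A,C}, {A,D}, {B,C}, {B,D}, {C,D}, {A,B,C}, {A,B,D}, {A,C,D}, {B,C,D}, Ω }

Trace:
Start: 𝒢 ∪ {∅, Ω} = { ∅, {A}, {C,D}, {A,B,D}, {A,C,D}, Ω }.
Pass 1. New:
  {B}  = ᶜ of {A,C,D}
  {C}  = ᶜ of {A,B,D}
  {A,B}  = ᶜ of {C,D}
  {B,C,D}  = ᶜ of {A}
  — 10 sets.
Pass 2 (3 new):
  {A,C}  = {C} ∪ {A}
  {B,C}  = {B} ∪ {C}
  {A,B,C}  = {A,B} ∪ {C}
  — 13 sets.
Pass 3: +3 →
  {D}  = ᶜ of {A,B,C}
  {A,D}  = ᶜ of {B,C}
  {B,D}  = ᶜ of {A,C}
  — 16 sets.
Pass 4: stable.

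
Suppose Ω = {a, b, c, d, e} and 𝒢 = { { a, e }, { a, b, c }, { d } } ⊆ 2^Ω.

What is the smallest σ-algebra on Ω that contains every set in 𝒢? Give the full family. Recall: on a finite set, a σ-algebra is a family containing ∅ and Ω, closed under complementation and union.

Start: 𝒢 ∪ {∅, Ω} = { ∅, { d }, { a, e }, { a, b, c }, Ω }.
Iteration 1 (5 new):
  { d, e }  = complement { a, b, c }
  { a, d, e }  = { a, e } ∪ { d }
  { b, c, d }  = complement { a, e }
  { a, b, c, d }  = { a, b, c } ∪ { d }
  { a, b, c, e }  = complement { d }
  — 10 sets.
Iteration 2: 3 new —
  { e }  = complement { a, b, c, d }
  { b, c }  = complement { a, d, e }
  { b, c, d, e }  = { b, c, d } ∪ { d, e }
  — 13 sets.
Iteration 3 (2 new):
  { a }  = complement { b, c, d, e }
  { b, c, e }  = { b, c } ∪ { e }
  — 15 sets.
Iteration 4 (1 new):
  { a, d }  = complement { b, c, e }
  — 16 sets.
Iteration 5: closed — nothing new.

σ(𝒢) = { ∅, { a }, { d }, { e }, { a, d }, { a, e }, { b, c }, { d, e }, { a, b, c }, { a, d, e }, { b, c, d }, { b, c, e }, { a, b, c, d }, { a, b, c, e }, { b, c, d, e }, Ω }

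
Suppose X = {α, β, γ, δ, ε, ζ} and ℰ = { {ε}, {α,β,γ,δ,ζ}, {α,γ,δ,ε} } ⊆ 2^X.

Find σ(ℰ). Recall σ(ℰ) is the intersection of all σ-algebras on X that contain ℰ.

σ(ℰ) = { {}, {ε}, {β,ζ}, {α,γ,δ}, {β,ε,ζ}, {α,γ,δ,ε}, {α,β,γ,δ,ζ}, X }

Working:
Seed the family with ℰ together with ∅ and X: { {}, {ε}, {α,γ,δ,ε}, {α,β,γ,δ,ζ}, X }.
Step 1 (1 new):
  {β,ζ}  = complement {α,γ,δ,ε}
  (now 6)
Step 2: 1 new —
  {β,ε,ζ}  = {β,ζ} ∪ {ε}
  (now 7)
Step 3. New:
  {α,γ,δ}  = complement {β,ε,ζ}
  (now 8)
Step 4 adds nothing — fixpoint reached.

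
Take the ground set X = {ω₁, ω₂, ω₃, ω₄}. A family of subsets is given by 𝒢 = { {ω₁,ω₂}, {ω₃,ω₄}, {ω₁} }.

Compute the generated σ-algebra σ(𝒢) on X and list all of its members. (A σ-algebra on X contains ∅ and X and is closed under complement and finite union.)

Initial family (5 sets): { {}, {ω₁}, {ω₁,ω₂}, {ω₃,ω₄}, X }.
Round 1: 2 new —
  {ω₁,ω₃,ω₄}  = {ω₃,ω₄} ∪ {ω₁}
  {ω₂,ω₃,ω₄}  = complement {ω₁}
  — 7 sets.
Round 2: +1 →
  {ω₂}  = complement {ω₁,ω₃,ω₄}
  — 8 sets.
Round 3: no new sets; the family is a σ-algebra.

Therefore σ(𝒢) = { {}, {ω₁}, {ω₂}, {ω₁,ω₂}, {ω₃,ω₄}, {ω₁,ω₃,ω₄}, {ω₂,ω₃,ω₄}, X } (|σ(𝒢)| = 8).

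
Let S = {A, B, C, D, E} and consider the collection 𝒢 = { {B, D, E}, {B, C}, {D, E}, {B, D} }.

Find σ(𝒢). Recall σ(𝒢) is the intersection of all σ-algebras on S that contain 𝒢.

Take S₀ = 𝒢 ∪ {∅, S} = { ∅, {B, C}, {B, D}, {D, E}, {B, D, E}, S }.
Step 1: 6 new —
  {A, C}  = ᶜ of {B, D, E}
  {A, B, C}  = ᶜ of {D, E}
  {A, C, E}  = ᶜ of {B, D}
  {A, D, E}  = ᶜ of {B, C}
  {B, C, D}  = {B, C} ∪ {B, D}
  {B, C, D, E}  = {D, E} ∪ {B, C}
  — 12 sets.
Step 2 adds 6:
  {A}  = ᶜ of {B, C, D, E}
  {A, E}  = ᶜ of {B, C, D}
  {A, B, C, D}  = {A, B, C} ∪ {B, C, D}
  {A, B, C, E}  = {A, B, C} ∪ {A, C, E}
  {A, B, D, E}  = {A, D, E} ∪ {B, D}
  {A, C, D, E}  = {A, D, E} ∪ {A, C, E}
  — 18 sets.
Step 3: +5 →
  {B}  = ᶜ of {A, C, D, E}
  {C}  = ᶜ of {A, B, D, E}
  {D}  = ᶜ of {A, B, C, E}
  {E}  = ᶜ of {A, B, C, D}
  {A, B, D}  = {B, D} ∪ {A}
  — 23 sets.
Step 4: 9 new —
  {A, B}  = {B} ∪ {A}
  {A, D}  = {D} ∪ {A}
  {B, E}  = {B} ∪ {E}
  {C, D}  = {C} ∪ {D}
  {C, E}  = ᶜ of {A, B, D}
  {A, B, E}  = {B} ∪ {A, E}
  {A, C, D}  = {A, C} ∪ {D}
  {B, C, E}  = {E} ∪ {B, C}
  {C, D, E}  = {D, E} ∪ {C}
  — 32 sets.
Step 5: closed — nothing new.

|σ(𝒢)| = 32.  σ(𝒢) = { ∅, {A}, {B}, {C}, {D}, {E}, {A, B}, {A, C}, {A, D}, {A, E}, {B, C}, {B, D}, {B, E}, {C, D}, {C, E}, {D, E}, {A, B, C}, {A, B, D}, {A, B, E}, {A, C, D}, {A, C, E}, {A, D, E}, {B, C, D}, {B, C, E}, {B, D, E}, {C, D, E}, {A, B, C, D}, {A, B, C, E}, {A, B, D, E}, {A, C, D, E}, {B, C, D, E}, S }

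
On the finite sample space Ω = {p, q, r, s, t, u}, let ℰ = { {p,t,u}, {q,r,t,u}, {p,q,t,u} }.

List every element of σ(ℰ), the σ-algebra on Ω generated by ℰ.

Take S₀ = ℰ ∪ {∅, Ω} = { ∅, {p,t,u}, {p,q,t,u}, {q,r,t,u}, Ω }.
Pass 1: +4 →
  {p,s}  = ᶜ of {q,r,t,u}
  {r,s}  = ᶜ of {p,q,t,u}
  {q,r,s}  = ᶜ of {p,t,u}
  {p,q,r,t,u}  = {p,t,u} ∪ {q,r,t,u}
  |family| = 9
Pass 2. New:
  {s}  = ᶜ of {p,q,r,t,u}
  {p,r,s}  = {r,s} ∪ {p,s}
  {p,q,r,s}  = {q,r,s} ∪ {p,s}
  {p,s,t,u}  = {p,s} ∪ {p,t,u}
  {p,q,s,t,u}  = {p,s} ∪ {p,q,t,u}
  {p,r,s,t,u}  = {r,s} ∪ {p,t,u}
  {q,r,s,t,u}  = {r,s} ∪ {q,r,t,u}
  |family| = 16
Pass 3 (6 new):
  {p}  = ᶜ of {q,r,s,t,u}
  {q}  = ᶜ of {p,r,s,t,u}
  {r}  = ᶜ of {p,q,s,t,u}
  {q,r}  = ᶜ of {p,s,t,u}
  {t,u}  = ᶜ of {p,q,r,s}
  {q,t,u}  = ᶜ of {p,r,s}
  |family| = 22
Pass 4: +10 →
  {p,q}  = {p} ∪ {q}
  {p,r}  = {p} ∪ {r}
  {q,s}  = {q} ∪ {s}
  {p,q,r}  = {p} ∪ {q,r}
  {p,q,s}  = {q} ∪ {p,s}
  {r,t,u}  = {t,u} ∪ {r}
  {s,t,u}  = {t,u} ∪ {s}
  {p,r,t,u}  = {r} ∪ {p,t,u}
  {q,s,t,u}  = {q,t,u} ∪ {s}
  {r,s,t,u}  = {r,s} ∪ {t,u}
  |family| = 32
Pass 5: already closed under ᶜ and ∪.

|σ(ℰ)| = 32.  σ(ℰ) = { ∅, {p}, {q}, {r}, {s}, {p,q}, {p,r}, {p,s}, {q,r}, {q,s}, {r,s}, {t,u}, {p,q,r}, {p,q,s}, {p,r,s}, {p,t,u}, {q,r,s}, {q,t,u}, {r,t,u}, {s,t,u}, {p,q,r,s}, {p,q,t,u}, {p,r,t,u}, {p,s,t,u}, {q,r,t,u}, {q,s,t,u}, {r,s,t,u}, {p,q,r,t,u}, {p,q,s,t,u}, {p,r,s,t,u}, {q,r,s,t,u}, Ω }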